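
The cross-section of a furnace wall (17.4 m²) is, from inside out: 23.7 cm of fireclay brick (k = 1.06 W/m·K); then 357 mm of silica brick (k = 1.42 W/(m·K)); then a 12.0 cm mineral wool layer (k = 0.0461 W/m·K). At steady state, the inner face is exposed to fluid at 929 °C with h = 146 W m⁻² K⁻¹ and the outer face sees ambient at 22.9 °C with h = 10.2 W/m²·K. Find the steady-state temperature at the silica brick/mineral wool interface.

Series thermal resistances, inner to outer:
  R_conv,in = 1/(hA) = 1/(146·17.4) = 3.936×10^-4 K/W
  R_fireclay brick = L/(kA) = 0.237/(1.06·17.4) = 0.01285 K/W
  R_silica brick = L/(kA) = 0.357/(1.42·17.4) = 0.01445 K/W
  R_mineral wool = L/(kA) = 0.120/(0.0461·17.4) = 0.1496 K/W
  R_conv,out = 1/(hA) = 1/(10.2·17.4) = 0.005634 K/W
ΣR = 3.936×10^-4 + 0.01285 + 0.01445 + 0.1496 + 0.005634 = 0.1829 K/W
Q = ΔT/ΣR = (929 °C − 22.9 °C)/0.1829 = 4954 W
From the inner boundary to the silica brick/mineral wool interface, ΣR_partial = 0.02769 K/W.
T_interface = T_in − Q·ΣR_partial = 929 °C − (4954)(0.02769) = 792 °C

T = 792 °C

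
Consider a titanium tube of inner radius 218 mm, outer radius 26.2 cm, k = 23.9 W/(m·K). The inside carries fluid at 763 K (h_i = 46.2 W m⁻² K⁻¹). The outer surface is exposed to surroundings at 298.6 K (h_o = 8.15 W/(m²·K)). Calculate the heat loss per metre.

Series thermal resistances, inner to outer:
  R'_conv,in = 1/(2πr h) = 1/(2π·0.218·46.2) = 0.01580 m·K/W
  R'_titanium = ln(0.262/0.218)/(2πk) = 0.1838/(2π·23.9) = 0.001224 m·K/W
  R'_conv,out = 1/(2πr h) = 1/(2π·0.262·8.15) = 0.07454 m·K/W
ΣR = 0.01580 + 0.001224 + 0.07454 = 0.09156 m·K/W
Q' = ΔT/ΣR = (763 K − 298.6 K)/0.09156 = 5070 W/m

Q' = 5.07 kW/m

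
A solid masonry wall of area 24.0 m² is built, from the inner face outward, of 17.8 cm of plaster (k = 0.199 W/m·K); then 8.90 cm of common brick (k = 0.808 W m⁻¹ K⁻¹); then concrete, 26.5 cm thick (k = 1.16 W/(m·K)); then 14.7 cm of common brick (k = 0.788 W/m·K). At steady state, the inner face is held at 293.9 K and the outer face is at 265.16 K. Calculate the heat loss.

Q = 486 W

Resistance network (inner→outer):
  R_plaster = L/(kA) = 0.178/(0.199·24.0) = 0.03727 K/W
  R_common brick = L/(kA) = 0.0890/(0.808·24.0) = 0.004590 K/W
  R_concrete = L/(kA) = 0.265/(1.16·24.0) = 0.009519 K/W
  R_common brick = L/(kA) = 0.147/(0.788·24.0) = 0.007773 K/W
ΣR = 0.03727 + 0.004590 + 0.009519 + 0.007773 = 0.05915 K/W
Q = ΔT/ΣR = (293.9 K − 265.16 K)/0.05915 = 486 W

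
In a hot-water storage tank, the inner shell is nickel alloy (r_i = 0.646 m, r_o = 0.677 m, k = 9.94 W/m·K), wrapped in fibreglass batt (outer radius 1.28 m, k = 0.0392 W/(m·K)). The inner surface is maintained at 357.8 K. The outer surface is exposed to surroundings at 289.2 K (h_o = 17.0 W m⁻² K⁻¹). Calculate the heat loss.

Q = 48.4 W

Treat each layer as a resistance in series:
  R_nickel alloy = (1/0.646 − 1/0.677)/(4πk) = 0.07088/(4π·9.94) = 5.675×10^-4 K/W
  R_fibreglass batt = (1/0.677 − 1/1.28)/(4πk) = 0.6959/(4π·0.0392) = 1.413 K/W
  R_conv,out = 1/(4πr²h) = 1/(4π·1.28²·17.0) = 0.002857 K/W
ΣR = 5.675×10^-4 + 1.413 + 0.002857 = 1.416 K/W
Q = ΔT/ΣR = (357.8 K − 289.2 K)/1.416 = 48.4 W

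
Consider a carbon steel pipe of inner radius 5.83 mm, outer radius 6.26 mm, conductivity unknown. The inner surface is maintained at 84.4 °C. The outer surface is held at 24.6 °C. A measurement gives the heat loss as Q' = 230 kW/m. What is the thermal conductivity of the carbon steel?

ΣR = ΔT/Q' = |84.4 − 24.6|/2.30×10^5 = 2.600×10^-4 m·K/W
ln(r₂/r₁)/(2πk) = 2.600×10^-4 ⇒ k = 0.07116/(2π·2.600×10^-4) = 43.6 W/m·K

k = 43.6 W/m·K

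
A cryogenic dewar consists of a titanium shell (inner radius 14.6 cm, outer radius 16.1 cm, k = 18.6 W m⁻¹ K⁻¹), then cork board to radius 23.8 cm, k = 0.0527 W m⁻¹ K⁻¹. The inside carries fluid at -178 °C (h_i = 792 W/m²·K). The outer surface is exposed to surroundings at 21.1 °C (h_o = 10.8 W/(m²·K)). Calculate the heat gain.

Q = 62.8 W

Treat each layer as a resistance in series:
  R_conv,in = 1/(4πr²h) = 1/(4π·0.146²·792) = 0.004714 K/W
  R_titanium = (1/0.146 − 1/0.161)/(4πk) = 0.6381/(4π·18.6) = 0.002730 K/W
  R_cork board = (1/0.161 − 1/0.238)/(4πk) = 2.009/(4π·0.0527) = 3.034 K/W
  R_conv,out = 1/(4πr²h) = 1/(4π·0.238²·10.8) = 0.1301 K/W
ΣR = 0.004714 + 0.002730 + 3.034 + 0.1301 = 3.172 K/W
Q = ΔT/ΣR = (-178 °C − 21.1 °C)/3.172 = -62.8 W
(Negative Q ⇒ heat flows inward; heat gain = 62.8 W.)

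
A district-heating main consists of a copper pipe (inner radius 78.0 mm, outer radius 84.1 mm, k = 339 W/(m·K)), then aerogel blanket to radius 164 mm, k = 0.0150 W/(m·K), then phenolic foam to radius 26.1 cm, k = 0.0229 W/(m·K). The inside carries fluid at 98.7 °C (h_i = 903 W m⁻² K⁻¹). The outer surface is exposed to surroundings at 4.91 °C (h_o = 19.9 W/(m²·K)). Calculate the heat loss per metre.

Q' = 9.06 W/m

Treat each layer as a resistance in series:
  R'_conv,in = 1/(2πr h) = 1/(2π·0.0780·903) = 0.002260 m·K/W
  R'_copper = ln(0.0841/0.0780)/(2πk) = 0.07530/(2π·339) = 3.535×10^-5 m·K/W
  R'_aerogel blanket = ln(0.164/0.0841)/(2πk) = 0.6679/(2π·0.0150) = 7.086 m·K/W
  R'_phenolic foam = ln(0.261/0.164)/(2πk) = 0.4647/(2π·0.0229) = 3.229 m·K/W
  R'_conv,out = 1/(2πr h) = 1/(2π·0.261·19.9) = 0.03064 m·K/W
ΣR = 0.002260 + 3.535×10^-5 + 7.086 + 3.229 + 0.03064 = 10.35 m·K/W
Q' = ΔT/ΣR = (98.7 °C − 4.91 °C)/10.35 = 9.06 W/m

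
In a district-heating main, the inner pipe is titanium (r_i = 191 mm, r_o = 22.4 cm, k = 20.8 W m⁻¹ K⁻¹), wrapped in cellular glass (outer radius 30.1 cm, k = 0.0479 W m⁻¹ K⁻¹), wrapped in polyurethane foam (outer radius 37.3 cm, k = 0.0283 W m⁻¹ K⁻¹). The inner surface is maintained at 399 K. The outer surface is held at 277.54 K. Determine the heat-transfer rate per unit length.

Treat each layer as a resistance in series:
  R'_titanium = ln(0.224/0.191)/(2πk) = 0.1594/(2π·20.8) = 0.001219 m·K/W
  R'_cellular glass = ln(0.301/0.224)/(2πk) = 0.2955/(2π·0.0479) = 0.9817 m·K/W
  R'_polyurethane foam = ln(0.373/0.301)/(2πk) = 0.2145/(2π·0.0283) = 1.206 m·K/W
ΣR = 0.001219 + 0.9817 + 1.206 = 2.189 m·K/W
Q' = ΔT/ΣR = (399 K − 277.54 K)/2.189 = 55.5 W/m

Q' = 55.5 W/m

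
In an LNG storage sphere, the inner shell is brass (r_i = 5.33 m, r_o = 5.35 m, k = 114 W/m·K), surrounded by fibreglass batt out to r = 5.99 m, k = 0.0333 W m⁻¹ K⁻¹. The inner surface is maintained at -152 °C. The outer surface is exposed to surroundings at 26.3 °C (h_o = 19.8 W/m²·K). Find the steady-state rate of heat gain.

Resistance network (inner→outer):
  R_brass = (1/5.33 − 1/5.35)/(4πk) = 7.014×10^-4/(4π·114) = 4.896×10^-7 K/W
  R_fibreglass batt = (1/5.35 − 1/5.99)/(4πk) = 0.01997/(4π·0.0333) = 0.04772 K/W
  R_conv,out = 1/(4πr²h) = 1/(4π·5.99²·19.8) = 1.120×10^-4 K/W
ΣR = 4.896×10^-7 + 0.04772 + 1.120×10^-4 = 0.04783 K/W
Q = ΔT/ΣR = (-152 °C − 26.3 °C)/0.04783 = -3730 W
(Negative Q ⇒ heat flows inward; heat gain = 3730 W.)

Q = 3730 W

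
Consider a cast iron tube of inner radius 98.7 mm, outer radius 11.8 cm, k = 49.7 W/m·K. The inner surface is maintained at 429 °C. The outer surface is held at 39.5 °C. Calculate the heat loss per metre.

Q' = 2πk·ΔT/ln(r₂/r₁) = 2π × 49.7 × 389.5 / ln(0.118/0.0987) = 6.81×10^5 W/m

Q' = 6.81×10^5 W/m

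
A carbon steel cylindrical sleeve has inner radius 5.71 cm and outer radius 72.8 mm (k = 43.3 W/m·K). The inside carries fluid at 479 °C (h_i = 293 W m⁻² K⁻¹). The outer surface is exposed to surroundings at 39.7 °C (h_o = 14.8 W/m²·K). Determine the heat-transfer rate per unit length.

Series thermal resistances, inner to outer:
  R'_conv,in = 1/(2πr h) = 1/(2π·0.0571·293) = 0.009513 m·K/W
  R'_carbon steel = ln(0.0728/0.0571)/(2πk) = 0.2429/(2π·43.3) = 8.929×10^-4 m·K/W
  R'_conv,out = 1/(2πr h) = 1/(2π·0.0728·14.8) = 0.1477 m·K/W
ΣR = 0.009513 + 8.929×10^-4 + 0.1477 = 0.1581 m·K/W
Q' = ΔT/ΣR = (479 °C − 39.7 °C)/0.1581 = 2780 W/m

Q' = 2.78 kW/m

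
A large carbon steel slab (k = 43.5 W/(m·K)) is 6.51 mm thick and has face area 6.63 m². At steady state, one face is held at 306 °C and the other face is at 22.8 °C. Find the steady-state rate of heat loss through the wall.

Q = 1.25×10^7 W

Q = kA·ΔT/L = 43.5 × 6.63 × |306 °C − 22.8 °C| / 0.00651 = 1.25×10^7 W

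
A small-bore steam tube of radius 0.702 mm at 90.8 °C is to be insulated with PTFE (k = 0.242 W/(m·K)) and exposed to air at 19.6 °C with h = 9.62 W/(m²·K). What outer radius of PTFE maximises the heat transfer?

r_cr = 2.52 cm

For a cylinder, r_cr = k_ins/h = 0.242/9.62 = 0.0252 m = 2.52 cm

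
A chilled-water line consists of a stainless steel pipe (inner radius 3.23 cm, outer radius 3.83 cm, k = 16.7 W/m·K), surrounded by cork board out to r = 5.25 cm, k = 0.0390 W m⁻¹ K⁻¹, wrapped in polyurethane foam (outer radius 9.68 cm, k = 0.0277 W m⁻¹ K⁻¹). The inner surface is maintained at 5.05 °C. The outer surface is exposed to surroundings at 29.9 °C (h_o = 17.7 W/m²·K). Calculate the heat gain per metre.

Q' = 5.07 W/m

Treat each layer as a resistance in series:
  R'_stainless steel = ln(0.0383/0.0323)/(2πk) = 0.1704/(2π·16.7) = 0.001624 m·K/W
  R'_cork board = ln(0.0525/0.0383)/(2πk) = 0.3154/(2π·0.0390) = 1.287 m·K/W
  R'_polyurethane foam = ln(0.0968/0.0525)/(2πk) = 0.6118/(2π·0.0277) = 3.515 m·K/W
  R'_conv,out = 1/(2πr h) = 1/(2π·0.0968·17.7) = 0.09289 m·K/W
ΣR = 0.001624 + 1.287 + 3.515 + 0.09289 = 4.897 m·K/W
Q' = ΔT/ΣR = (5.05 °C − 29.9 °C)/4.897 = -5.07 W/m
(Negative Q' ⇒ heat flows inward; heat gain = 5.07 W/m.)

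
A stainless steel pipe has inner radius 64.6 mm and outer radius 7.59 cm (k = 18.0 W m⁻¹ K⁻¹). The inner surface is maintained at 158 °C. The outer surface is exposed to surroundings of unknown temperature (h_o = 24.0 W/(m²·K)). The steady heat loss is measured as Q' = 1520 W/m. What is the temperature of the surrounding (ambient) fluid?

T_out = 23.0 °C

Sum the resistances:
  R'_stainless steel = ln(0.0759/0.0646)/(2πk) = 0.1612/(2π·18.0) = 0.001425 m·K/W
  R'_conv,out = 1/(2πr h) = 1/(2π·0.0759·24.0) = 0.08737 m·K/W
ΣR = 0.08880 m·K/W
ΔT = Q'·ΣR = 1520 × 0.08880 = 135.0 K
Heat flows outward, so T_out = T_in − ΔT = 158 − 135.0 = 23.0 °C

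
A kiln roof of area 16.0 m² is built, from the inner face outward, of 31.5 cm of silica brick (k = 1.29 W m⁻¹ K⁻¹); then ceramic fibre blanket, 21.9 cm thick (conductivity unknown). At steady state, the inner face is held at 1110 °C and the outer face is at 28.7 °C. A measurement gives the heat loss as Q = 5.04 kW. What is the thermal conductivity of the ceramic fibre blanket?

ΣR = ΔT/Q = |1110 − 28.7|/5040 = 0.2145 K/W
Known resistances:
  R_silica brick = L/(kA) = 0.315/(1.29·16.0) = 0.01526 K/W
R_ceramic fibre blanket = ΣR − ΣR_known = 0.2145 − 0.01526 = 0.1992 K/W
L/(kA) = 0.1992 ⇒ k = 0.219/(0.1992·16.0) = 0.0687 W/m·K

k = 0.0687 W/m·K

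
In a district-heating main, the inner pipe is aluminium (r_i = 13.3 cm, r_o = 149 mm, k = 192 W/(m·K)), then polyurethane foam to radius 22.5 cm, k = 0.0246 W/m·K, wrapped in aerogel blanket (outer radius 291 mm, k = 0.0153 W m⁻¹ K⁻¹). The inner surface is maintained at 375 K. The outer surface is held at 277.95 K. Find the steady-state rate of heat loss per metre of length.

Q' = 18.2 W/m

Treat each layer as a resistance in series:
  R'_aluminium = ln(0.149/0.133)/(2πk) = 0.1136/(2π·192) = 9.416×10^-5 m·K/W
  R'_polyurethane foam = ln(0.225/0.149)/(2πk) = 0.4122/(2π·0.0246) = 2.667 m·K/W
  R'_aerogel blanket = ln(0.291/0.225)/(2πk) = 0.2572/(2π·0.0153) = 2.676 m·K/W
ΣR = 9.416×10^-5 + 2.667 + 2.676 = 5.343 m·K/W
Q' = ΔT/ΣR = (375 K − 277.95 K)/5.343 = 18.2 W/m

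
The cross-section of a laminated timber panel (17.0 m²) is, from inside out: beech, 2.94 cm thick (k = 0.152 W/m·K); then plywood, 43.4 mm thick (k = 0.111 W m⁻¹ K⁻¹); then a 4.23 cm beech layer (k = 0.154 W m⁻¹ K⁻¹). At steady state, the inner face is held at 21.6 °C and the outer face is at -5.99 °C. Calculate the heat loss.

Treat each layer as a resistance in series:
  R_beech = L/(kA) = 0.0294/(0.152·17.0) = 0.01138 K/W
  R_plywood = L/(kA) = 0.0434/(0.111·17.0) = 0.02300 K/W
  R_beech = L/(kA) = 0.0423/(0.154·17.0) = 0.01616 K/W
ΣR = 0.01138 + 0.02300 + 0.01616 = 0.05054 K/W
Q = ΔT/ΣR = (21.6 °C − -5.99 °C)/0.05054 = 546 W

Q = 546 W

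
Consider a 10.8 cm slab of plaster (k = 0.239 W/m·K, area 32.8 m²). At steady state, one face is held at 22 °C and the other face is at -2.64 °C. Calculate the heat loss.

Q = 1790 W

Q = kA·ΔT/L = 0.239 × 32.8 × |22 °C − -2.64 °C| / 0.108 = 1790 W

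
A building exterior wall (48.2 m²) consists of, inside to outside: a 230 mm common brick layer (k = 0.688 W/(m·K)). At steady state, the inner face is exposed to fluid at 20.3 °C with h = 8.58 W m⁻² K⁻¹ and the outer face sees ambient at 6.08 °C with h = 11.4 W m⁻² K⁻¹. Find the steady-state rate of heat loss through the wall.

Q = 1270 W

Resistance network (inner→outer):
  R_conv,in = 1/(hA) = 1/(8.58·48.2) = 0.002418 K/W
  R_common brick = L/(kA) = 0.230/(0.688·48.2) = 0.006936 K/W
  R_conv,out = 1/(hA) = 1/(11.4·48.2) = 0.001820 K/W
ΣR = 0.002418 + 0.006936 + 0.001820 = 0.01117 K/W
Q = ΔT/ΣR = (20.3 °C − 6.08 °C)/0.01117 = 1270 W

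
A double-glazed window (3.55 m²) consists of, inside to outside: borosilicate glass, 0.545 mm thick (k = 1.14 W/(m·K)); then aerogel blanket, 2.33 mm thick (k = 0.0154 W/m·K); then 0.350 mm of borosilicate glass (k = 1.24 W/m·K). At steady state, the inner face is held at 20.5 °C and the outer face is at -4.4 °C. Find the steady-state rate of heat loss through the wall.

Q = 581 W

Treat each layer as a resistance in series:
  R_borosilicate glass = L/(kA) = 5.45×10^-4/(1.14·3.55) = 1.347×10^-4 K/W
  R_aerogel blanket = L/(kA) = 0.00233/(0.0154·3.55) = 0.04262 K/W
  R_borosilicate glass = L/(kA) = 3.50×10^-4/(1.24·3.55) = 7.951×10^-5 K/W
ΣR = 1.347×10^-4 + 0.04262 + 7.951×10^-5 = 0.04283 K/W
Q = ΔT/ΣR = (20.5 °C − -4.4 °C)/0.04283 = 581 W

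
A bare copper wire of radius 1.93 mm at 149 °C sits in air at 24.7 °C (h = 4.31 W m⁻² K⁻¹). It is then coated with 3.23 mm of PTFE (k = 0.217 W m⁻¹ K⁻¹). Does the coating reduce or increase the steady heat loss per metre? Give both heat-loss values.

increases: 6.50 → 15.8 W/m

Critical radius for a cylinder: r_cr = k/h = 0.0503 m = 5.03 cm.
Outer radius after coating: r₂ = 0.00193 + 0.00323 = 0.00516 m.
Since r₁ < r_cr and r₂ ≤ r_cr, the coating moves toward the maximum at r_cr — heat loss rises.
Bare: R = 1/(2πr₁h) = 19.13 m·K/W; Q = 124.3/19.13 = 6.50 W/m.
Coated: R = R_cond + R_conv = 7.878 m·K/W; Q = 124.3/7.878 = 15.8 W/m.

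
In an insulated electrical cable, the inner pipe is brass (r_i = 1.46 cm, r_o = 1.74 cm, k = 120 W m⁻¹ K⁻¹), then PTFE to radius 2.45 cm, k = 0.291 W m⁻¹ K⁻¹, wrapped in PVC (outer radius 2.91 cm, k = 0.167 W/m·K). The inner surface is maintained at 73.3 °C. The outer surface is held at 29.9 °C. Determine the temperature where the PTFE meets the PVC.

Resistance network (inner→outer):
  R'_brass = ln(0.0174/0.0146)/(2πk) = 0.1754/(2π·120) = 2.327×10^-4 m·K/W
  R'_PTFE = ln(0.0245/0.0174)/(2πk) = 0.3422/(2π·0.291) = 0.1872 m·K/W
  R'_PVC = ln(0.0291/0.0245)/(2πk) = 0.1721/(2π·0.167) = 0.1640 m·K/W
ΣR = 2.327×10^-4 + 0.1872 + 0.1640 = 0.3514 m·K/W
Q' = ΔT/ΣR = (73.3 °C − 29.9 °C)/0.3514 = 123.5 W/m
From the inner boundary to the PTFE/PVC interface, ΣR_partial = 0.1874 m·K/W.
T_interface = T_in − Q'·ΣR_partial = 73.3 °C − (123.5)(0.1874) = 50.2 °C

T = 50.2 °C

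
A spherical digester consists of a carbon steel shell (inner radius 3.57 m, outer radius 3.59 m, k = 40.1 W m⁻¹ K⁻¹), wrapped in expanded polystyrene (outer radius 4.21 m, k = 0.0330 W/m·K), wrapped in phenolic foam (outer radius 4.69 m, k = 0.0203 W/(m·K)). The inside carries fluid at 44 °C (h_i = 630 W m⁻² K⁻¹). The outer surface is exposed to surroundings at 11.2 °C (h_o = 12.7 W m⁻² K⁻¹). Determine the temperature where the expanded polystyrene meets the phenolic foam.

T = 27.3 °C

Resistance network (inner→outer):
  R_conv,in = 1/(4πr²h) = 1/(4π·3.57²·630) = 9.911×10^-6 K/W
  R_carbon steel = (1/3.57 − 1/3.59)/(4πk) = 0.001561/(4π·40.1) = 3.097×10^-6 K/W
  R_expanded polystyrene = (1/3.59 − 1/4.21)/(4πk) = 0.04102/(4π·0.0330) = 0.09892 K/W
  R_phenolic foam = (1/4.21 − 1/4.69)/(4πk) = 0.02431/(4π·0.0203) = 0.09530 K/W
  R_conv,out = 1/(4πr²h) = 1/(4π·4.69²·12.7) = 2.849×10^-4 K/W
ΣR = 9.911×10^-6 + 3.097×10^-6 + 0.09892 + 0.09530 + 2.849×10^-4 = 0.1945 K/W
Q = ΔT/ΣR = (44 °C − 11.2 °C)/0.1945 = 168.6 W
From the inner boundary to the expanded polystyrene/phenolic foam interface, ΣR_partial = 0.09893 K/W.
T_interface = T_in − Q·ΣR_partial = 44 °C − (168.6)(0.09893) = 27.3 °C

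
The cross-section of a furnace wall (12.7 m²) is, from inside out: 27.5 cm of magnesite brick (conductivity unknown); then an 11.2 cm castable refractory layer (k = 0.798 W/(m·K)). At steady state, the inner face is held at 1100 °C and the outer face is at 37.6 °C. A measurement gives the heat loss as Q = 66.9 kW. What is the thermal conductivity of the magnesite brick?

k = 4.48 W/m·K

ΣR = ΔT/Q = |1100 − 37.6|/66900 = 0.01588 K/W
Known resistances:
  R_castable refractory = L/(kA) = 0.112/(0.798·12.7) = 0.01105 K/W
R_magnesite brick = ΣR − ΣR_known = 0.01588 − 0.01105 = 0.004830 K/W
L/(kA) = 0.004830 ⇒ k = 0.275/(0.004830·12.7) = 4.48 W/m·K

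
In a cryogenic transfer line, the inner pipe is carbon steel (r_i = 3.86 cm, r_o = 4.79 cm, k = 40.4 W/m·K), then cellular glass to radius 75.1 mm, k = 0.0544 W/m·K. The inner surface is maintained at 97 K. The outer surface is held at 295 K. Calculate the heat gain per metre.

Resistance network (inner→outer):
  R'_carbon steel = ln(0.0479/0.0386)/(2πk) = 0.2159/(2π·40.4) = 8.504×10^-4 m·K/W
  R'_cellular glass = ln(0.0751/0.0479)/(2πk) = 0.4497/(2π·0.0544) = 1.316 m·K/W
ΣR = 8.504×10^-4 + 1.316 = 1.317 m·K/W
Q' = ΔT/ΣR = (97 K − 295 K)/1.317 = -150 W/m
(Negative Q' ⇒ heat flows inward; heat gain = 150 W/m.)

Q' = 150 W/m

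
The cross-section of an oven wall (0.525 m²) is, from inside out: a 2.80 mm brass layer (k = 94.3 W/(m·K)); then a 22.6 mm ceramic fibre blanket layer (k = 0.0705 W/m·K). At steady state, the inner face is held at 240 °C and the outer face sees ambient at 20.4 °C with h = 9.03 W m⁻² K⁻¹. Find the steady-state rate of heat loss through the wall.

Q = 267 W

Treat each layer as a resistance in series:
  R_brass = L/(kA) = 0.00280/(94.3·0.525) = 5.656×10^-5 K/W
  R_ceramic fibre blanket = L/(kA) = 0.0226/(0.0705·0.525) = 0.6106 K/W
  R_conv,out = 1/(hA) = 1/(9.03·0.525) = 0.2109 K/W
ΣR = 5.656×10^-5 + 0.6106 + 0.2109 = 0.8216 K/W
Q = ΔT/ΣR = (240 °C − 20.4 °C)/0.8216 = 267 W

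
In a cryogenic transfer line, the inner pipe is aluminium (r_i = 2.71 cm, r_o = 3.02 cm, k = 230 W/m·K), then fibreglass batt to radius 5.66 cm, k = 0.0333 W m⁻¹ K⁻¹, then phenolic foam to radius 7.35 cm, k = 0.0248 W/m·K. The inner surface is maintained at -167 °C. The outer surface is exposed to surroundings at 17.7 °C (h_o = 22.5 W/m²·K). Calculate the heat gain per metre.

Q' = 38.7 W/m

Treat each layer as a resistance in series:
  R'_aluminium = ln(0.0302/0.0271)/(2πk) = 0.1083/(2π·230) = 7.495×10^-5 m·K/W
  R'_fibreglass batt = ln(0.0566/0.0302)/(2πk) = 0.6282/(2π·0.0333) = 3.002 m·K/W
  R'_phenolic foam = ln(0.0735/0.0566)/(2πk) = 0.2613/(2π·0.0248) = 1.677 m·K/W
  R'_conv,out = 1/(2πr h) = 1/(2π·0.0735·22.5) = 0.09624 m·K/W
ΣR = 7.495×10^-5 + 3.002 + 1.677 + 0.09624 = 4.775 m·K/W
Q' = ΔT/ΣR = (-167 °C − 17.7 °C)/4.775 = -38.7 W/m
(Negative Q' ⇒ heat flows inward; heat gain = 38.7 W/m.)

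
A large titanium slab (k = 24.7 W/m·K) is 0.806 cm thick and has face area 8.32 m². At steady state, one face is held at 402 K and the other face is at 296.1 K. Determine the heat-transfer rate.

Q = 2.70×10^6 W

Q = kA·ΔT/L = 24.7 × 8.32 × |402 K − 296.1 K| / 0.00806 = 2.70×10^6 W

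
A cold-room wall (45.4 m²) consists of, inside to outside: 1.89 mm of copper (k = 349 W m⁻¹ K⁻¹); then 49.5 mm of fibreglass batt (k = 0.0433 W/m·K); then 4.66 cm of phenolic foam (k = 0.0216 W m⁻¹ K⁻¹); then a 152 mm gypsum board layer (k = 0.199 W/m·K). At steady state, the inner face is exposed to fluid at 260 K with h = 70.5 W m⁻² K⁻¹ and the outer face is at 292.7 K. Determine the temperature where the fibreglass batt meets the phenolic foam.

Treat each layer as a resistance in series:
  R_conv,in = 1/(hA) = 1/(70.5·45.4) = 3.124×10^-4 K/W
  R_copper = L/(kA) = 0.00189/(349·45.4) = 1.193×10^-7 K/W
  R_fibreglass batt = L/(kA) = 0.0495/(0.0433·45.4) = 0.02518 K/W
  R_phenolic foam = L/(kA) = 0.0466/(0.0216·45.4) = 0.04752 K/W
  R_gypsum board = L/(kA) = 0.152/(0.199·45.4) = 0.01682 K/W
ΣR = 3.124×10^-4 + 1.193×10^-7 + 0.02518 + 0.04752 + 0.01682 = 0.08983 K/W
Q = ΔT/ΣR = (260 K − 292.7 K)/0.08983 = -364.0 W
From the inner boundary to the fibreglass batt/phenolic foam interface, ΣR_partial = 0.02549 K/W.
T_interface = T_in − Q·ΣR_partial = 260 K − (-364.0)(0.02549) = 269.28 K

T = 269.28 K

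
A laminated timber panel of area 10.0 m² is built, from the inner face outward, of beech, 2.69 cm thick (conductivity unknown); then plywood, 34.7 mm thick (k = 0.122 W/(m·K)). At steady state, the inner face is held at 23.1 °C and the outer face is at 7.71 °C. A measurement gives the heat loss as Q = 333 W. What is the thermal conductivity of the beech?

k = 0.151 W/m·K

ΣR = ΔT/Q = |23.1 − 7.71|/333 = 0.04622 K/W
Known resistances:
  R_plywood = L/(kA) = 0.0347/(0.122·10.0) = 0.02844 K/W
R_beech = ΣR − ΣR_known = 0.04622 − 0.02844 = 0.01778 K/W
L/(kA) = 0.01778 ⇒ k = 0.0269/(0.01778·10.0) = 0.151 W/m·K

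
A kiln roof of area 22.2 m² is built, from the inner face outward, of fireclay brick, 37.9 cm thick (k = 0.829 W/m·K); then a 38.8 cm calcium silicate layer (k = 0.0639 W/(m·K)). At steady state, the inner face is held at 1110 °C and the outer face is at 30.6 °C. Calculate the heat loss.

Resistance network (inner→outer):
  R_fireclay brick = L/(kA) = 0.379/(0.829·22.2) = 0.02059 K/W
  R_calcium silicate = L/(kA) = 0.388/(0.0639·22.2) = 0.2735 K/W
ΣR = 0.02059 + 0.2735 = 0.2941 K/W
Q = ΔT/ΣR = (1110 °C − 30.6 °C)/0.2941 = 3670 W

Q = 3670 W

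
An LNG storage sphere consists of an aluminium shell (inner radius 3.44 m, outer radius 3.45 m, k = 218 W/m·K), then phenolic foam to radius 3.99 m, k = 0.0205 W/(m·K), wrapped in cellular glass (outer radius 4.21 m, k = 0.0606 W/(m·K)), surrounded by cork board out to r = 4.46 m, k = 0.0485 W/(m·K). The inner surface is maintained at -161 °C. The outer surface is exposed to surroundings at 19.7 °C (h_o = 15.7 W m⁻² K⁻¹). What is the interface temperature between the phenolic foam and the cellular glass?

Series thermal resistances, inner to outer:
  R_aluminium = (1/3.44 − 1/3.45)/(4πk) = 8.426×10^-4/(4π·218) = 3.076×10^-7 K/W
  R_phenolic foam = (1/3.45 − 1/3.99)/(4πk) = 0.03923/(4π·0.0205) = 0.1523 K/W
  R_cellular glass = (1/3.99 − 1/4.21)/(4πk) = 0.01310/(4π·0.0606) = 0.01720 K/W
  R_cork board = (1/4.21 − 1/4.46)/(4πk) = 0.01331/(4π·0.0485) = 0.02185 K/W
  R_conv,out = 1/(4πr²h) = 1/(4π·4.46²·15.7) = 2.548×10^-4 K/W
ΣR = 3.076×10^-7 + 0.1523 + 0.01720 + 0.02185 + 2.548×10^-4 = 0.1916 K/W
Q = ΔT/ΣR = (-161 °C − 19.7 °C)/0.1916 = -943.1 W
From the inner boundary to the phenolic foam/cellular glass interface, ΣR_partial = 0.1523 K/W.
T_interface = T_in − Q·ΣR_partial = -161 °C − (-943.1)(0.1523) = -17.4 °C

T = -17.4 °C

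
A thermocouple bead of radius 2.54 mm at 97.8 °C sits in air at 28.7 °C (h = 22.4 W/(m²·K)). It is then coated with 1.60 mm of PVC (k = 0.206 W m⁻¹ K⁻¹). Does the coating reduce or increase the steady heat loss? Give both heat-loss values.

increases: 0.125 → 0.260 W

Critical radius for a sphere: r_cr = 2k/h = 0.0184 m = 1.84 cm.
Outer radius after coating: r₂ = 0.00254 + 0.00160 = 0.00414 m.
Since r₁ < r_cr and r₂ ≤ r_cr, the coating moves toward the maximum at r_cr — heat loss rises.
Bare: R = 1/(4πr₁²h) = 550.6 K/W; Q = 69.1/550.6 = 0.125 W.
Coated: R = R_cond + R_conv = 266.0 K/W; Q = 69.1/266.0 = 0.260 W.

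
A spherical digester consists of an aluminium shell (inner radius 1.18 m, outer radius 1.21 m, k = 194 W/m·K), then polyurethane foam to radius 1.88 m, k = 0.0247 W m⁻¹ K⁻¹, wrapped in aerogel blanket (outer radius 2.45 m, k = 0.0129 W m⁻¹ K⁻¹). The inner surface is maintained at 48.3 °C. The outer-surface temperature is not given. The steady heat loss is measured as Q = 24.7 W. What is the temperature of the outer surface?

Sum the resistances:
  R_aluminium = (1/1.18 − 1/1.21)/(4πk) = 0.02101/(4π·194) = 8.619×10^-6 K/W
  R_polyurethane foam = (1/1.21 − 1/1.88)/(4πk) = 0.2945/(4π·0.0247) = 0.9489 K/W
  R_aerogel blanket = (1/1.88 − 1/2.45)/(4πk) = 0.1238/(4π·0.0129) = 0.7634 K/W
ΣR = 1.712 K/W
ΔT = Q·ΣR = 24.7 × 1.712 = 42.29 K
Heat flows outward, so T_out = T_in − ΔT = 48.3 − 42.29 = 6.01 °C

T_out = 6.01 °C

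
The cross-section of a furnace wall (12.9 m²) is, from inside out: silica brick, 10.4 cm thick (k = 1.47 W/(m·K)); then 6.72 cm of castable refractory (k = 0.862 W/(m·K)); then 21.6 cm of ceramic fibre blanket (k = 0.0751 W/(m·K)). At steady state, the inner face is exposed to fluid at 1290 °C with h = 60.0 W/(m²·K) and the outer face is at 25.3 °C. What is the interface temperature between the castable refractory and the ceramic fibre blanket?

T = 1221 °C

Series thermal resistances, inner to outer:
  R_conv,in = 1/(hA) = 1/(60.0·12.9) = 0.001292 K/W
  R_silica brick = L/(kA) = 0.104/(1.47·12.9) = 0.005484 K/W
  R_castable refractory = L/(kA) = 0.0672/(0.862·12.9) = 0.006043 K/W
  R_ceramic fibre blanket = L/(kA) = 0.216/(0.0751·12.9) = 0.2230 K/W
ΣR = 0.001292 + 0.005484 + 0.006043 + 0.2230 = 0.2358 K/W
Q = ΔT/ΣR = (1290 °C − 25.3 °C)/0.2358 = 5363 W
From the inner boundary to the castable refractory/ceramic fibre blanket interface, ΣR_partial = 0.01282 K/W.
T_interface = T_in − Q·ΣR_partial = 1290 °C − (5363)(0.01282) = 1221 °C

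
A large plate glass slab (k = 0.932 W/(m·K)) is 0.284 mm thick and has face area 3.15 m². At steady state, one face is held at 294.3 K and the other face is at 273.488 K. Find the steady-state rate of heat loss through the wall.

Q = kA·ΔT/L = 0.932 × 3.15 × |294.3 K − 273.488 K| / 2.84×10^-4 = 2.15×10^5 W

Q = 2.15×10^5 W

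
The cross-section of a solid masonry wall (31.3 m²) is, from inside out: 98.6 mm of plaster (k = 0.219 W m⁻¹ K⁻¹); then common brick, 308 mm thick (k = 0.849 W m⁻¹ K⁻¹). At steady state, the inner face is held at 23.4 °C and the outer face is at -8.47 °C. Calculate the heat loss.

Series thermal resistances, inner to outer:
  R_plaster = L/(kA) = 0.0986/(0.219·31.3) = 0.01438 K/W
  R_common brick = L/(kA) = 0.308/(0.849·31.3) = 0.01159 K/W
ΣR = 0.01438 + 0.01159 = 0.02597 K/W
Q = ΔT/ΣR = (23.4 °C − -8.47 °C)/0.02597 = 1230 W

Q = 1230 W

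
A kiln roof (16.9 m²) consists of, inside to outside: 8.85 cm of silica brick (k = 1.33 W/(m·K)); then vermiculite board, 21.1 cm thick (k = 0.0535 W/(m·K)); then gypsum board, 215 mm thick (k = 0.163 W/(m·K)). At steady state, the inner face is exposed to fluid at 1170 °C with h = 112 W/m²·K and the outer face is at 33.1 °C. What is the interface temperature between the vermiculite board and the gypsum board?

Resistance network (inner→outer):
  R_conv,in = 1/(hA) = 1/(112·16.9) = 5.283×10^-4 K/W
  R_silica brick = L/(kA) = 0.0885/(1.33·16.9) = 0.003937 K/W
  R_vermiculite board = L/(kA) = 0.211/(0.0535·16.9) = 0.2334 K/W
  R_gypsum board = L/(kA) = 0.215/(0.163·16.9) = 0.07805 K/W
ΣR = 5.283×10^-4 + 0.003937 + 0.2334 + 0.07805 = 0.3159 K/W
Q = ΔT/ΣR = (1170 °C − 33.1 °C)/0.3159 = 3599 W
From the inner boundary to the vermiculite board/gypsum board interface, ΣR_partial = 0.2379 K/W.
T_interface = T_in − Q·ΣR_partial = 1170 °C − (3599)(0.2379) = 314 °C

T = 314 °C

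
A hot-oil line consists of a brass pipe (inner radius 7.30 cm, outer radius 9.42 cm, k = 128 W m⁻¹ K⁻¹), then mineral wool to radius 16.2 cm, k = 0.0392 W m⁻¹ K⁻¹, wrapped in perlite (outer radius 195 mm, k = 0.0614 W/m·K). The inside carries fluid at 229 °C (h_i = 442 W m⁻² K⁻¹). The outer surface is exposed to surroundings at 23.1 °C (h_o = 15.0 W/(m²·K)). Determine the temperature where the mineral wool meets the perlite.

Resistance network (inner→outer):
  R'_conv,in = 1/(2πr h) = 1/(2π·0.0730·442) = 0.004933 m·K/W
  R'_brass = ln(0.0942/0.0730)/(2πk) = 0.2550/(2π·128) = 3.170×10^-4 m·K/W
  R'_mineral wool = ln(0.162/0.0942)/(2πk) = 0.5422/(2π·0.0392) = 2.201 m·K/W
  R'_perlite = ln(0.195/0.162)/(2πk) = 0.1854/(2π·0.0614) = 0.4806 m·K/W
  R'_conv,out = 1/(2πr h) = 1/(2π·0.195·15.0) = 0.05441 m·K/W
ΣR = 0.004933 + 3.170×10^-4 + 2.201 + 0.4806 + 0.05441 = 2.741 m·K/W
Q' = ΔT/ΣR = (229 °C − 23.1 °C)/2.741 = 75.12 W/m
From the inner boundary to the mineral wool/perlite interface, ΣR_partial = 2.206 m·K/W.
T_interface = T_in − Q'·ΣR_partial = 229 °C − (75.12)(2.206) = 63.3 °C

T = 63.3 °C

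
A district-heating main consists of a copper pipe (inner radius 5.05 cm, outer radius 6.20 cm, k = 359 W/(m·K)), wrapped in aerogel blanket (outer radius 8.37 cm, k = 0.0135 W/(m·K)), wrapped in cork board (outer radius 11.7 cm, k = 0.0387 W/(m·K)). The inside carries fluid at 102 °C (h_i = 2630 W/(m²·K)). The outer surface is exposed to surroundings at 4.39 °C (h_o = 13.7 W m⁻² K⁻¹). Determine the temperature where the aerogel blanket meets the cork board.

T = 33.1 °C

Treat each layer as a resistance in series:
  R'_conv,in = 1/(2πr h) = 1/(2π·0.0505·2630) = 0.001198 m·K/W
  R'_copper = ln(0.0620/0.0505)/(2πk) = 0.2052/(2π·359) = 9.095×10^-5 m·K/W
  R'_aerogel blanket = ln(0.0837/0.0620)/(2πk) = 0.3001/(2π·0.0135) = 3.538 m·K/W
  R'_cork board = ln(0.117/0.0837)/(2πk) = 0.3349/(2π·0.0387) = 1.377 m·K/W
  R'_conv,out = 1/(2πr h) = 1/(2π·0.117·13.7) = 0.09929 m·K/W
ΣR = 0.001198 + 9.095×10^-5 + 3.538 + 1.377 + 0.09929 = 5.016 m·K/W
Q' = ΔT/ΣR = (102 °C − 4.39 °C)/5.016 = 19.46 W/m
From the inner boundary to the aerogel blanket/cork board interface, ΣR_partial = 3.539 m·K/W.
T_interface = T_in − Q'·ΣR_partial = 102 °C − (19.46)(3.539) = 33.1 °C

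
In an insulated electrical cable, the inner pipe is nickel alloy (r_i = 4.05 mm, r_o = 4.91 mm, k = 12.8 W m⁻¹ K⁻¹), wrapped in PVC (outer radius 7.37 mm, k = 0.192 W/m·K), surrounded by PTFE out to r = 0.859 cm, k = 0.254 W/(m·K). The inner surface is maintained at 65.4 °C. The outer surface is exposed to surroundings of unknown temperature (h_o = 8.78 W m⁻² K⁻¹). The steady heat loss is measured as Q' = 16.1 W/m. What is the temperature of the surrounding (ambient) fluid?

Sum the resistances:
  R'_nickel alloy = ln(0.00491/0.00405)/(2πk) = 0.1926/(2π·12.8) = 0.002394 m·K/W
  R'_PVC = ln(0.00737/0.00491)/(2πk) = 0.4061/(2π·0.192) = 0.3367 m·K/W
  R'_PTFE = ln(0.00859/0.00737)/(2πk) = 0.1532/(2π·0.254) = 0.09598 m·K/W
  R'_conv,out = 1/(2πr h) = 1/(2π·0.00859·8.78) = 2.110 m·K/W
ΣR = 2.545 m·K/W
ΔT = Q'·ΣR = 16.1 × 2.545 = 40.97 K
Heat flows outward, so T_out = T_in − ΔT = 65.4 − 40.97 = 24.4 °C

T_out = 24.4 °C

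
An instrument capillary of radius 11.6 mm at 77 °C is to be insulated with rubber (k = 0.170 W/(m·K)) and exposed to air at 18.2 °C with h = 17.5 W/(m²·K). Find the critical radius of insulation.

For a cylinder, r_cr = k_ins/h = 0.170/17.5 = 0.00971 m = 0.971 cm

r_cr = 0.971 cm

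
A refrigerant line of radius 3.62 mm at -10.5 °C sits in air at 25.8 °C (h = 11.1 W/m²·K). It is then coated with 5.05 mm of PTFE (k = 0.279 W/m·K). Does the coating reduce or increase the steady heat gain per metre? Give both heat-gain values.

Critical radius for a cylinder: r_cr = k/h = 0.0251 m = 2.51 cm.
Outer radius after coating: r₂ = 0.00362 + 0.00505 = 0.00867 m.
Since r₁ < r_cr and r₂ ≤ r_cr, the coating moves toward the maximum at r_cr — heat gain rises.
Bare: R = 1/(2πr₁h) = 3.961 m·K/W; Q = 36.3/3.961 = 9.16 W/m.
Coated: R = R_cond + R_conv = 2.152 m·K/W; Q = 36.3/2.152 = 16.9 W/m.

increases: 9.16 → 16.9 W/m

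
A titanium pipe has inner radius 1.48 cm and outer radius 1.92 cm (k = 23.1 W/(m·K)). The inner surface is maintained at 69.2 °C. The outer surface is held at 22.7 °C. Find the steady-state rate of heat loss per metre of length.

Q' = 2πk·ΔT/ln(r₂/r₁) = 2π × 23.1 × 46.5 / ln(0.0192/0.0148) = 25900 W/m

Q' = 25.9 kW/m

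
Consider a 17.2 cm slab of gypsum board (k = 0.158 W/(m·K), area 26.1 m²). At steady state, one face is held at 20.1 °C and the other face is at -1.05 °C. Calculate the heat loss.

Q = 507 W

Q = kA·ΔT/L = 0.158 × 26.1 × |20.1 °C − -1.05 °C| / 0.172 = 507 W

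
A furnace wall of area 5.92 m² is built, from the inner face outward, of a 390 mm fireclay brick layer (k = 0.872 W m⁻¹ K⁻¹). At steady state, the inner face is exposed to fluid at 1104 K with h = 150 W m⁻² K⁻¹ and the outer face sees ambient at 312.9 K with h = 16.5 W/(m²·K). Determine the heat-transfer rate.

Q = 9100 W

Treat each layer as a resistance in series:
  R_conv,in = 1/(hA) = 1/(150·5.92) = 0.001126 K/W
  R_fireclay brick = L/(kA) = 0.390/(0.872·5.92) = 0.07555 K/W
  R_conv,out = 1/(hA) = 1/(16.5·5.92) = 0.01024 K/W
ΣR = 0.001126 + 0.07555 + 0.01024 = 0.08692 K/W
Q = ΔT/ΣR = (1104 K − 312.9 K)/0.08692 = 9100 W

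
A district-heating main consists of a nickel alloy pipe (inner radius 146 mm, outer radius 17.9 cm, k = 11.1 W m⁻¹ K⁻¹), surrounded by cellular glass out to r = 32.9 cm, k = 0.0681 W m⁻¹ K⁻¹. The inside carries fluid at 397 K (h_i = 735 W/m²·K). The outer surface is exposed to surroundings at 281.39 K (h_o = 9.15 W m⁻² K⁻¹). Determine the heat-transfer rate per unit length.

Resistance network (inner→outer):
  R'_conv,in = 1/(2πr h) = 1/(2π·0.146·735) = 0.001483 m·K/W
  R'_nickel alloy = ln(0.179/0.146)/(2πk) = 0.2038/(2π·11.1) = 0.002922 m·K/W
  R'_cellular glass = ln(0.329/0.179)/(2πk) = 0.6087/(2π·0.0681) = 1.423 m·K/W
  R'_conv,out = 1/(2πr h) = 1/(2π·0.329·9.15) = 0.05287 m·K/W
ΣR = 0.001483 + 0.002922 + 1.423 + 0.05287 = 1.480 m·K/W
Q' = ΔT/ΣR = (397 K − 281.39 K)/1.480 = 78.1 W/m

Q' = 78.1 W/m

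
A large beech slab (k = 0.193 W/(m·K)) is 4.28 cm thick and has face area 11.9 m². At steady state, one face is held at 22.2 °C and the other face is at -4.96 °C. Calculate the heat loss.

Q = 1460 W

Q = kA·ΔT/L = 0.193 × 11.9 × |22.2 °C − -4.96 °C| / 0.0428 = 1460 W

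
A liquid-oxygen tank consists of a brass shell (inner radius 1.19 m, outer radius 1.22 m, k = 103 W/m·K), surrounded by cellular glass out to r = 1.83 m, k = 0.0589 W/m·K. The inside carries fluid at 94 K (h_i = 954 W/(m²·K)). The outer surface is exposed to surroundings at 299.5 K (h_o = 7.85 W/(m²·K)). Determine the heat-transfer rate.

Series thermal resistances, inner to outer:
  R_conv,in = 1/(4πr²h) = 1/(4π·1.19²·954) = 5.890×10^-5 K/W
  R_brass = (1/1.19 − 1/1.22)/(4πk) = 0.02066/(4π·103) = 1.596×10^-5 K/W
  R_cellular glass = (1/1.22 − 1/1.83)/(4πk) = 0.2732/(4π·0.0589) = 0.3691 K/W
  R_conv,out = 1/(4πr²h) = 1/(4π·1.83²·7.85) = 0.003027 K/W
ΣR = 5.890×10^-5 + 1.596×10^-5 + 0.3691 + 0.003027 = 0.3722 K/W
Q = ΔT/ΣR = (94 K − 299.5 K)/0.3722 = -552 W
(Negative Q ⇒ heat flows inward; heat gain = 552 W.)

Q = 552 W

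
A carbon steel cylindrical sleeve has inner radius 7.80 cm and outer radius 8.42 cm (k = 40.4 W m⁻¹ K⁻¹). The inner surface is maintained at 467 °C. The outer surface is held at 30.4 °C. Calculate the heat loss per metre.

Q' = 2πk·ΔT/ln(r₂/r₁) = 2π × 40.4 × 436.6 / ln(0.0842/0.0780) = 1.45×10^6 W/m

Q' = 1450 kW/m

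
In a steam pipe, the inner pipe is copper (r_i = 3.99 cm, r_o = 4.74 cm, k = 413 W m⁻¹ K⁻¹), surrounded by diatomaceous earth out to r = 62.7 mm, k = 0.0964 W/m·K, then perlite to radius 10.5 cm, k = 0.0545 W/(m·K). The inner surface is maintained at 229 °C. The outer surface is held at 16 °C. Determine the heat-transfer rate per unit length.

Treat each layer as a resistance in series:
  R'_copper = ln(0.0474/0.0399)/(2πk) = 0.1722/(2π·413) = 6.638×10^-5 m·K/W
  R'_diatomaceous earth = ln(0.0627/0.0474)/(2πk) = 0.2797/(2π·0.0964) = 0.4618 m·K/W
  R'_perlite = ln(0.105/0.0627)/(2πk) = 0.5156/(2π·0.0545) = 1.506 m·K/W
ΣR = 6.638×10^-5 + 0.4618 + 1.506 = 1.968 m·K/W
Q' = ΔT/ΣR = (229 °C − 16 °C)/1.968 = 108 W/m

Q' = 108 W/m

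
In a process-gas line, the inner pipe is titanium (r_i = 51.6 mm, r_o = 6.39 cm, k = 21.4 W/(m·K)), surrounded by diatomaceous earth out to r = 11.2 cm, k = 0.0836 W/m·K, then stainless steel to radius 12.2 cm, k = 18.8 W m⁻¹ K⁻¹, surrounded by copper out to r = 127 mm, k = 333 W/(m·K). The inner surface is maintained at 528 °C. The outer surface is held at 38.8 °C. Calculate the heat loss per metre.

Q' = 457 W/m

Treat each layer as a resistance in series:
  R'_titanium = ln(0.0639/0.0516)/(2πk) = 0.2138/(2π·21.4) = 0.001590 m·K/W
  R'_diatomaceous earth = ln(0.112/0.0639)/(2πk) = 0.5612/(2π·0.0836) = 1.068 m·K/W
  R'_stainless steel = ln(0.122/0.112)/(2πk) = 0.08552/(2π·18.8) = 7.240×10^-4 m·K/W
  R'_copper = ln(0.127/0.122)/(2πk) = 0.04017/(2π·333) = 1.920×10^-5 m·K/W
ΣR = 0.001590 + 1.068 + 7.240×10^-4 + 1.920×10^-5 = 1.070 m·K/W
Q' = ΔT/ΣR = (528 °C − 38.8 °C)/1.070 = 457 W/m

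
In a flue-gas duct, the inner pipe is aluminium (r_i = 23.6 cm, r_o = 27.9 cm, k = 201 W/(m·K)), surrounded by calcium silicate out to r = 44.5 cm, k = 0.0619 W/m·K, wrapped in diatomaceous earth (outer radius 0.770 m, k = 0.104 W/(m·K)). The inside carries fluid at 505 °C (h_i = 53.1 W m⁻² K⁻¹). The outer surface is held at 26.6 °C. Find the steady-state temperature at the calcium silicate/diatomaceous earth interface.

Treat each layer as a resistance in series:
  R'_conv,in = 1/(2πr h) = 1/(2π·0.236·53.1) = 0.01270 m·K/W
  R'_aluminium = ln(0.279/0.236)/(2πk) = 0.1674/(2π·201) = 1.325×10^-4 m·K/W
  R'_calcium silicate = ln(0.445/0.279)/(2πk) = 0.4669/(2π·0.0619) = 1.200 m·K/W
  R'_diatomaceous earth = ln(0.770/0.445)/(2πk) = 0.5483/(2π·0.104) = 0.8391 m·K/W
ΣR = 0.01270 + 1.325×10^-4 + 1.200 + 0.8391 = 2.052 m·K/W
Q' = ΔT/ΣR = (505 °C − 26.6 °C)/2.052 = 233.1 W/m
From the inner boundary to the calcium silicate/diatomaceous earth interface, ΣR_partial = 1.213 m·K/W.
T_interface = T_in − Q'·ΣR_partial = 505 °C − (233.1)(1.213) = 222 °C

T = 222 °C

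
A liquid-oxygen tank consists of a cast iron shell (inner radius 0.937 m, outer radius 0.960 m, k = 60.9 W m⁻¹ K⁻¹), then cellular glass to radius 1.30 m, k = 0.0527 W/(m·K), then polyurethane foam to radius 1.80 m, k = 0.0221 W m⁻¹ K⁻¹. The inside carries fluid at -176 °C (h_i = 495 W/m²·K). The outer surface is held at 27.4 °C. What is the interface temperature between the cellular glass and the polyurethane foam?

Series thermal resistances, inner to outer:
  R_conv,in = 1/(4πr²h) = 1/(4π·0.937²·495) = 1.831×10^-4 K/W
  R_cast iron = (1/0.937 − 1/0.960)/(4πk) = 0.02557/(4π·60.9) = 3.341×10^-5 K/W
  R_cellular glass = (1/0.960 − 1/1.30)/(4πk) = 0.2724/(4π·0.0527) = 0.4114 K/W
  R_polyurethane foam = (1/1.30 − 1/1.80)/(4πk) = 0.2137/(4π·0.0221) = 0.7694 K/W
ΣR = 1.831×10^-4 + 3.341×10^-5 + 0.4114 + 0.7694 = 1.181 K/W
Q = ΔT/ΣR = (-176 °C − 27.4 °C)/1.181 = -172.2 W
From the inner boundary to the cellular glass/polyurethane foam interface, ΣR_partial = 0.4116 K/W.
T_interface = T_in − Q·ΣR_partial = -176 °C − (-172.2)(0.4116) = -105 °C

T = -105 °C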